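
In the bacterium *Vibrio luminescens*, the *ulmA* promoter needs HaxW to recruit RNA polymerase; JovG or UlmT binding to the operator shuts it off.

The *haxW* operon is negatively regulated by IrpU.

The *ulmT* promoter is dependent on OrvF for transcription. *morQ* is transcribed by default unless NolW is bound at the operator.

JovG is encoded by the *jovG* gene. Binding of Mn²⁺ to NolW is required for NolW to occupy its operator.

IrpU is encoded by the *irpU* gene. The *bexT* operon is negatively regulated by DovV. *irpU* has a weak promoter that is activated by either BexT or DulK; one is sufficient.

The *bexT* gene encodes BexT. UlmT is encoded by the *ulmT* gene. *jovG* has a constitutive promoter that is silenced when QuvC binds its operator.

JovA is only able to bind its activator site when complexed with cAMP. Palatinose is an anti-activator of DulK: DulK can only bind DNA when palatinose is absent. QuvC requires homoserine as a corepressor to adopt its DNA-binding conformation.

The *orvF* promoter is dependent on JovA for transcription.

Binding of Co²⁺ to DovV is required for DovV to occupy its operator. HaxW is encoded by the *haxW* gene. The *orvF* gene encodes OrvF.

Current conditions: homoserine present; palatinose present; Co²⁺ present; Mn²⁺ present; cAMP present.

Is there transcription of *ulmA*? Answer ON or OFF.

OFF

Co²⁺ is present, so DovV is active.
With repressor DovV bound, *bexT* is not transcribed.
So BexT is not produced.
Palatinose is present, so DulK is inactive.
No activator is available at the *irpU* promoter, so *irpU* is not transcribed.
So IrpU is not produced.
With no repressor bound, *haxW* is transcribed.
So HaxW is produced and active.
Homoserine is present, so QuvC is active.
With repressor QuvC bound, *jovG* is not transcribed.
So JovG is not produced.
cAMP is present, so JovA is active.
No repressor is bound and JovA is active, so *orvF* is transcribed.
So OrvF is produced and active.
No repressor is bound and OrvF is active, so *ulmT* is transcribed.
So UlmT is produced and active.
With repressor UlmT bound, *ulmA* is not transcribed.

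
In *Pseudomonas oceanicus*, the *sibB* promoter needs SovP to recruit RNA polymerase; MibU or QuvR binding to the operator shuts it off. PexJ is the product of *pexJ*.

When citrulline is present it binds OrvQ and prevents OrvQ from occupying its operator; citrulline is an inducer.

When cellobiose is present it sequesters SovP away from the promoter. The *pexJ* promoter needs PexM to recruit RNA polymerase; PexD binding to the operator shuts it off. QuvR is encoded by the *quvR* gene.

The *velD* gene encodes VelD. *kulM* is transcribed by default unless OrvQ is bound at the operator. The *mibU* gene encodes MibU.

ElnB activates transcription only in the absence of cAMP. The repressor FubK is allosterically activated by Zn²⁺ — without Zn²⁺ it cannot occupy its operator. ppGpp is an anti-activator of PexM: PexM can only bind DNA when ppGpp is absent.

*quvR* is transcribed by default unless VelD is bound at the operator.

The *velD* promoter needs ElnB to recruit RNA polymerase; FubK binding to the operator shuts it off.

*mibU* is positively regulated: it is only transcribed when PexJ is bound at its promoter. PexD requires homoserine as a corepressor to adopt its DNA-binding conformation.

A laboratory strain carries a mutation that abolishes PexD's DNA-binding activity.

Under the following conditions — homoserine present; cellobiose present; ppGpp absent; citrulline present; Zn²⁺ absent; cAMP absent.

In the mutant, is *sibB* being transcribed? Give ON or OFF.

OFF

Cellobiose is present, so SovP is inactive.
PexD is non-functional in this strain, so it has no effect.
ppGpp is absent, so PexM is active.
No repressor is bound and PexM is active, so *pexJ* is transcribed.
So PexJ is produced and active.
No repressor is bound and PexJ is active, so *mibU* is transcribed.
So MibU is produced and active.
cAMP is absent, so ElnB is active.
Zn²⁺ is absent, so FubK is inactive.
No repressor is bound and ElnB is active, so *velD* is transcribed.
So VelD is produced and active.
With repressor VelD bound, *quvR* is not transcribed.
So QuvR is not produced.
With repressor MibU bound, *sibB* is not transcribed.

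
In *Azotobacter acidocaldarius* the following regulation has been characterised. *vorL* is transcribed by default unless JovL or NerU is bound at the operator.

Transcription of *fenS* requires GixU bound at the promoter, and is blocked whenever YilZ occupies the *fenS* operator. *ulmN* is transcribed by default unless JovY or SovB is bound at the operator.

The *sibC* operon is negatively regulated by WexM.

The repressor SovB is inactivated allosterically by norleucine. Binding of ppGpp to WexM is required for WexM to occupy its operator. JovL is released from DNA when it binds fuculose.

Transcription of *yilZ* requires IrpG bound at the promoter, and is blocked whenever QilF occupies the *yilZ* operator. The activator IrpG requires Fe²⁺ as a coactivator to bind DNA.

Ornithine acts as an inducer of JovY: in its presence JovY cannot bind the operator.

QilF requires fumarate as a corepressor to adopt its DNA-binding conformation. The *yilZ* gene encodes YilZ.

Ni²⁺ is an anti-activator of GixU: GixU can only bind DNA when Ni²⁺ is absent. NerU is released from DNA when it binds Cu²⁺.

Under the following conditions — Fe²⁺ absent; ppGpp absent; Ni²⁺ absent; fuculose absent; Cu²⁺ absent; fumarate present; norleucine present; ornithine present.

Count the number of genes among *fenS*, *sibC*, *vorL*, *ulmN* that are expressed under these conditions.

Ni²⁺ is absent, so GixU is active.
Fe²⁺ is absent, so IrpG is inactive.
Fumarate is present, so QilF is active.
With repressor QilF bound, *yilZ* is not transcribed.
So YilZ is not produced.
No repressor is bound and GixU is active, so *fenS* is transcribed.
→ *fenS* is ON.
ppGpp is absent, so WexM is inactive.
With no repressor bound, *sibC* is transcribed.
→ *sibC* is ON.
Fuculose is absent, so JovL is active.
Cu²⁺ is absent, so NerU is active.
With repressor JovL bound, *vorL* is not transcribed.
→ *vorL* is OFF.
Ornithine is present, so JovY is inactive.
Norleucine is present, so SovB is inactive.
With no repressor bound, *ulmN* is transcribed.
→ *ulmN* is ON.
3 of the 4 genes are transcribed.

3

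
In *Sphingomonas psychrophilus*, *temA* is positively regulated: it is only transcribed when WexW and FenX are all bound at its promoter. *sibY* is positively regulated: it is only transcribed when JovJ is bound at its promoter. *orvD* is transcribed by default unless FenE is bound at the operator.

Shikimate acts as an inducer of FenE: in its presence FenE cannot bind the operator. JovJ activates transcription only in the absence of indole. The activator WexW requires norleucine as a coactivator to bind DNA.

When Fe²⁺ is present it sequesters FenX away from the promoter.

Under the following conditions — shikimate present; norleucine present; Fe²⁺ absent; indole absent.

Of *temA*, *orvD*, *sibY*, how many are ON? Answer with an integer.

3

Norleucine is present, so WexW is active.
Fe²⁺ is absent, so FenX is active.
No repressor is bound and WexW and FenX are active, so *temA* is transcribed.
→ *temA* is ON.
Shikimate is present, so FenE is inactive.
With no repressor bound, *orvD* is transcribed.
→ *orvD* is ON.
Indole is absent, so JovJ is active.
No repressor is bound and JovJ is active, so *sibY* is transcribed.
→ *sibY* is ON.
3 of the 3 genes are transcribed.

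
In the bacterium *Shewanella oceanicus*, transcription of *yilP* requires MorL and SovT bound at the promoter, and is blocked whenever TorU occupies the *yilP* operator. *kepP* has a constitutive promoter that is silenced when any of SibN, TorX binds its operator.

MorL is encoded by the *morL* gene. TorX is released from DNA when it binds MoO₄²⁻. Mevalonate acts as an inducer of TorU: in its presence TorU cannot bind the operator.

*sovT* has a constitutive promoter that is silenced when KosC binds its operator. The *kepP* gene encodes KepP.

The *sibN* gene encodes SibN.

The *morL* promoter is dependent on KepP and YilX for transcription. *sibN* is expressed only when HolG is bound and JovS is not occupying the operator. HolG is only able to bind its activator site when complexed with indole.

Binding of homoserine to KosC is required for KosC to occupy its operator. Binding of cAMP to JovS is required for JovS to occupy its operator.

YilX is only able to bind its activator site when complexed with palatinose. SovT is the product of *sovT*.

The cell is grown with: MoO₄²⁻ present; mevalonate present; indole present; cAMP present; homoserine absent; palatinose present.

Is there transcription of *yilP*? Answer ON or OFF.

Indole is present, so HolG is active.
cAMP is present, so JovS is active.
With repressor JovS bound, *sibN* is not transcribed.
So SibN is not produced.
MoO₄²⁻ is present, so TorX is inactive.
With no repressor bound, *kepP* is transcribed.
So KepP is produced and active.
Palatinose is present, so YilX is active.
No repressor is bound and KepP and YilX are active, so *morL* is transcribed.
So MorL is produced and active.
Mevalonate is present, so TorU is inactive.
Homoserine is absent, so KosC is inactive.
With no repressor bound, *sovT* is transcribed.
So SovT is produced and active.
No repressor is bound and MorL and SovT are active, so *yilP* is transcribed.

ON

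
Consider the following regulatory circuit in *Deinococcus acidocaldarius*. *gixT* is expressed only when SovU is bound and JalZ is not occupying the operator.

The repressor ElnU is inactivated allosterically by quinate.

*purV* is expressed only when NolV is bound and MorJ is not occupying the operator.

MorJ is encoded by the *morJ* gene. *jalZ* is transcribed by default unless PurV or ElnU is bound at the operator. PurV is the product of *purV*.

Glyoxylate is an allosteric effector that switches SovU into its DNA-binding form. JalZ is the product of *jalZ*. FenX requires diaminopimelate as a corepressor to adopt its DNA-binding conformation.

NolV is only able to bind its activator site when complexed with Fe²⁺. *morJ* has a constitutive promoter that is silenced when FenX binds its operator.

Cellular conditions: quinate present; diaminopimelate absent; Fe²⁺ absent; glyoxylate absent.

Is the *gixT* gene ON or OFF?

OFF

Fe²⁺ is absent, so NolV is inactive.
Diaminopimelate is absent, so FenX is inactive.
With no repressor bound, *morJ* is transcribed.
So MorJ is produced and active.
With repressor MorJ bound, *purV* is not transcribed.
So PurV is not produced.
Quinate is present, so ElnU is inactive.
With no repressor bound, *jalZ* is transcribed.
So JalZ is produced and active.
Glyoxylate is absent, so SovU is inactive.
With repressor JalZ bound, *gixT* is not transcribed.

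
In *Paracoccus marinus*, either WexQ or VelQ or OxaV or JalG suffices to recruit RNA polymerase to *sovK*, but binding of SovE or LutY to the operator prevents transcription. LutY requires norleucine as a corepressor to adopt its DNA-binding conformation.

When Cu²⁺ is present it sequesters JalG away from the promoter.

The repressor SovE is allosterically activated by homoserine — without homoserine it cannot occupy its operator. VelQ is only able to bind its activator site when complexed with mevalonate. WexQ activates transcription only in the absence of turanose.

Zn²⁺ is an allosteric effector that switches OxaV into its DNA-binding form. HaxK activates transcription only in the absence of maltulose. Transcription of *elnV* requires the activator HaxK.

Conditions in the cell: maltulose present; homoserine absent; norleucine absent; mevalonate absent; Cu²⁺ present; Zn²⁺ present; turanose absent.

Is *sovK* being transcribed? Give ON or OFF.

ON

Homoserine is absent, so SovE is inactive.
Turanose is absent, so WexQ is active.
Norleucine is absent, so LutY is inactive.
Mevalonate is absent, so VelQ is inactive.
Zn²⁺ is present, so OxaV is active.
Cu²⁺ is present, so JalG is inactive.
Activator WexQ is present, so *sovK* is transcribed.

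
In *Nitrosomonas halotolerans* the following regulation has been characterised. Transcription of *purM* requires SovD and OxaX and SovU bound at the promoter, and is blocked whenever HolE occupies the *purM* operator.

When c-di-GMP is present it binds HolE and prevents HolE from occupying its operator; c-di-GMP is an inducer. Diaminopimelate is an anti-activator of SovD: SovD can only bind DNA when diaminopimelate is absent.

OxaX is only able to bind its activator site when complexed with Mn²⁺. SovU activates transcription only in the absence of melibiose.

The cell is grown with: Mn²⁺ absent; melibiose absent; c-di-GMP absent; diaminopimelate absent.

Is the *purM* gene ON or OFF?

Diaminopimelate is absent, so SovD is active.
c-di-GMP is absent, so HolE is active.
Mn²⁺ is absent, so OxaX is inactive.
Melibiose is absent, so SovU is active.
With repressor HolE bound, *purM* is not transcribed.

OFF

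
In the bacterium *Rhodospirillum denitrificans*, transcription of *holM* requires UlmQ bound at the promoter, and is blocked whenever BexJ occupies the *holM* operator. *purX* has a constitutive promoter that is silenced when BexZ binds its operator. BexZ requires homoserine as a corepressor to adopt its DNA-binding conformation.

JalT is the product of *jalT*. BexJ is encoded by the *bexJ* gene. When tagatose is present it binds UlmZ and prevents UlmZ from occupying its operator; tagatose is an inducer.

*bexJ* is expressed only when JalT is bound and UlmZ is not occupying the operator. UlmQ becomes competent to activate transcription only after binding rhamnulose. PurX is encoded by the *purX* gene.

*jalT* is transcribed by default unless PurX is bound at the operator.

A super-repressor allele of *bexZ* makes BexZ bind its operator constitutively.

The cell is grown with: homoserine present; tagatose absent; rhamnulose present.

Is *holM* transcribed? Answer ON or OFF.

ON

BexZ is constitutively active in this strain.
With repressor BexZ bound, *purX* is not transcribed.
So PurX is not produced.
With no repressor bound, *jalT* is transcribed.
So JalT is produced and active.
Tagatose is absent, so UlmZ is active.
With repressor UlmZ bound, *bexJ* is not transcribed.
So BexJ is not produced.
Rhamnulose is present, so UlmQ is active.
No repressor is bound and UlmQ is active, so *holM* is transcribed.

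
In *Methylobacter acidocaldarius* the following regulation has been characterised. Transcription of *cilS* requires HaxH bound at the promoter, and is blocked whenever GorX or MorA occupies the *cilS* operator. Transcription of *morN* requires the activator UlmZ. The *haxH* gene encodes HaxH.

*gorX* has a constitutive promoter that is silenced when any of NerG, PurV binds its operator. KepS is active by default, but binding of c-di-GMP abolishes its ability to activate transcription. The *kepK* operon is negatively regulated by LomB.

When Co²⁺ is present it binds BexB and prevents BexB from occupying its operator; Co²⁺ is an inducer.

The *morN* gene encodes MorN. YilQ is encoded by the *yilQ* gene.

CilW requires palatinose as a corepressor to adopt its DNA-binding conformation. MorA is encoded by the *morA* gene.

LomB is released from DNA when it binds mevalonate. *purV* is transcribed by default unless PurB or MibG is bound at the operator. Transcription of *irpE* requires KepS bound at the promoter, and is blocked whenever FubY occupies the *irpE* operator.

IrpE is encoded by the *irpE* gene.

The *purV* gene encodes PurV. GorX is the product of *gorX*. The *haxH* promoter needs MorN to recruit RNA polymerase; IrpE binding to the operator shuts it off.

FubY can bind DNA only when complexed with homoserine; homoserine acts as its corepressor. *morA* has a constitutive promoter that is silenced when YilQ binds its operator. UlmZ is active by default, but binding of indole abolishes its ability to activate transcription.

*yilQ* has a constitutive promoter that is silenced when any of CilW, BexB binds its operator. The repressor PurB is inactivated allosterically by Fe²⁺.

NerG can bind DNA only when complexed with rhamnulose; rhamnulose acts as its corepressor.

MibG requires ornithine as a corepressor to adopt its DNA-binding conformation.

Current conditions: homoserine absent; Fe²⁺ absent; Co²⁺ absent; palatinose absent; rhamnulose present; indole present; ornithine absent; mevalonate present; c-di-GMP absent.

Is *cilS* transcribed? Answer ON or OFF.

Rhamnulose is present, so NerG is active.
Fe²⁺ is absent, so PurB is active.
Ornithine is absent, so MibG is inactive.
With repressor PurB bound, *purV* is not transcribed.
So PurV is not produced.
With repressor NerG bound, *gorX* is not transcribed.
So GorX is not produced.
Palatinose is absent, so CilW is inactive.
Co²⁺ is absent, so BexB is active.
With repressor BexB bound, *yilQ* is not transcribed.
So YilQ is not produced.
With no repressor bound, *morA* is transcribed.
So MorA is produced and active.
Homoserine is absent, so FubY is inactive.
c-di-GMP is absent, so KepS is active.
No repressor is bound and KepS is active, so *irpE* is transcribed.
So IrpE is produced and active.
Indole is present, so UlmZ is inactive.
Required activator UlmZ is absent, so *morN* is not transcribed.
So MorN is not produced.
With repressor IrpE bound, *haxH* is not transcribed.
So HaxH is not produced.
With repressor MorA bound, *cilS* is not transcribed.

OFF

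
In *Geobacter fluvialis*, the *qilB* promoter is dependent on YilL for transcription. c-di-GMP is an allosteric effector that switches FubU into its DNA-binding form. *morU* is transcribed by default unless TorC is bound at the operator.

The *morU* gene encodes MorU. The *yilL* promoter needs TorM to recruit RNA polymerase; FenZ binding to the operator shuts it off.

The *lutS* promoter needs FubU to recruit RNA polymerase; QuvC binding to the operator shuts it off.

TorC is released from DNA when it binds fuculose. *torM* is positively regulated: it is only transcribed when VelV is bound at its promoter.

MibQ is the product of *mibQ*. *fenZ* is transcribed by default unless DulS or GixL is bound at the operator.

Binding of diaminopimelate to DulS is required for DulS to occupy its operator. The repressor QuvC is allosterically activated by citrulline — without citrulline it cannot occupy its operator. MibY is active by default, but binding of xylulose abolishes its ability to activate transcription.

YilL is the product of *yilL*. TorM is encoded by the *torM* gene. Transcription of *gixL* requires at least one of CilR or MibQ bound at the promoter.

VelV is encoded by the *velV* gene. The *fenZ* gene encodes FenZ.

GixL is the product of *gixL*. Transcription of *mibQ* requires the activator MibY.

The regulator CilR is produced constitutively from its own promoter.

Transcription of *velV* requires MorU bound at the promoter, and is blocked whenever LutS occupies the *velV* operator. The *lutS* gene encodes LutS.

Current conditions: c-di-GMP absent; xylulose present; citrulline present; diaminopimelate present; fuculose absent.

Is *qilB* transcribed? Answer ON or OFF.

Citrulline is present, so QuvC is active.
c-di-GMP is absent, so FubU is inactive.
With repressor QuvC bound, *lutS* is not transcribed.
So LutS is not produced.
Fuculose is absent, so TorC is active.
With repressor TorC bound, *morU* is not transcribed.
So MorU is not produced.
Required activator MorU is absent, so *velV* is not transcribed.
So VelV is not produced.
Required activator VelV is absent, so *torM* is not transcribed.
So TorM is not produced.
Diaminopimelate is present, so DulS is active.
CilR is produced constitutively and is active.
Xylulose is present, so MibY is inactive.
Required activator MibY is absent, so *mibQ* is not transcribed.
So MibQ is not produced.
Activator CilR is present, so *gixL* is transcribed.
So GixL is produced and active.
With repressor DulS bound, *fenZ* is not transcribed.
So FenZ is not produced.
Required activator TorM is absent, so *yilL* is not transcribed.
So YilL is not produced.
Required activator YilL is absent, so *qilB* is not transcribed.

OFF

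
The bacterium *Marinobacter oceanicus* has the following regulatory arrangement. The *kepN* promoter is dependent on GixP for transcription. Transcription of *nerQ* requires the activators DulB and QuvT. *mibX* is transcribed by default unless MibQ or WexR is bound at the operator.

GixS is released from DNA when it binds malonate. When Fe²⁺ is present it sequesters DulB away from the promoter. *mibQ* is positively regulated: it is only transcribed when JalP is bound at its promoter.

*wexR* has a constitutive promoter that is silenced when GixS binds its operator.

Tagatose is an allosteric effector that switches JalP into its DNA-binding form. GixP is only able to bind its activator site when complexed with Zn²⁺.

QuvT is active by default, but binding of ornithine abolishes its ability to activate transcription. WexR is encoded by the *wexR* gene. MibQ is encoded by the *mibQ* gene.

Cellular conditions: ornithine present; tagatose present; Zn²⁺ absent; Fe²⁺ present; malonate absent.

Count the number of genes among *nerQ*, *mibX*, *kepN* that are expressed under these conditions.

Fe²⁺ is present, so DulB is inactive.
Ornithine is present, so QuvT is inactive.
Required activator DulB is absent, so *nerQ* is not transcribed.
→ *nerQ* is OFF.
Tagatose is present, so JalP is active.
No repressor is bound and JalP is active, so *mibQ* is transcribed.
So MibQ is produced and active.
Malonate is absent, so GixS is active.
With repressor GixS bound, *wexR* is not transcribed.
So WexR is not produced.
With repressor MibQ bound, *mibX* is not transcribed.
→ *mibX* is OFF.
Zn²⁺ is absent, so GixP is inactive.
Required activator GixP is absent, so *kepN* is not transcribed.
→ *kepN* is OFF.
0 of the 3 genes are transcribed.

0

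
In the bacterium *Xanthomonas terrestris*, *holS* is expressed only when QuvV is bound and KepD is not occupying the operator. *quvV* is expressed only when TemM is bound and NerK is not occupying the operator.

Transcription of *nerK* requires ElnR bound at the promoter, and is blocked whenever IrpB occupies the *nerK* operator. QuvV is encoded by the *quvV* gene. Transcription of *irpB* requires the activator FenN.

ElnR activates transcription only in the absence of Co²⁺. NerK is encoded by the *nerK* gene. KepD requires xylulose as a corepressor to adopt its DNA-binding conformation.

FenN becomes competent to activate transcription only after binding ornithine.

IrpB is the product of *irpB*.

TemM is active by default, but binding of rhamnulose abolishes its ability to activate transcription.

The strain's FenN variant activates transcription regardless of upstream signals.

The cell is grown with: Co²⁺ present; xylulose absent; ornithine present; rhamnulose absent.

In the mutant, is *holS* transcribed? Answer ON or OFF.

ON

Xylulose is absent, so KepD is inactive.
Co²⁺ is present, so ElnR is inactive.
FenN is constitutively active in this strain.
No repressor is bound and FenN is active, so *irpB* is transcribed.
So IrpB is produced and active.
With repressor IrpB bound, *nerK* is not transcribed.
So NerK is not produced.
Rhamnulose is absent, so TemM is active.
No repressor is bound and TemM is active, so *quvV* is transcribed.
So QuvV is produced and active.
No repressor is bound and QuvV is active, so *holS* is transcribed.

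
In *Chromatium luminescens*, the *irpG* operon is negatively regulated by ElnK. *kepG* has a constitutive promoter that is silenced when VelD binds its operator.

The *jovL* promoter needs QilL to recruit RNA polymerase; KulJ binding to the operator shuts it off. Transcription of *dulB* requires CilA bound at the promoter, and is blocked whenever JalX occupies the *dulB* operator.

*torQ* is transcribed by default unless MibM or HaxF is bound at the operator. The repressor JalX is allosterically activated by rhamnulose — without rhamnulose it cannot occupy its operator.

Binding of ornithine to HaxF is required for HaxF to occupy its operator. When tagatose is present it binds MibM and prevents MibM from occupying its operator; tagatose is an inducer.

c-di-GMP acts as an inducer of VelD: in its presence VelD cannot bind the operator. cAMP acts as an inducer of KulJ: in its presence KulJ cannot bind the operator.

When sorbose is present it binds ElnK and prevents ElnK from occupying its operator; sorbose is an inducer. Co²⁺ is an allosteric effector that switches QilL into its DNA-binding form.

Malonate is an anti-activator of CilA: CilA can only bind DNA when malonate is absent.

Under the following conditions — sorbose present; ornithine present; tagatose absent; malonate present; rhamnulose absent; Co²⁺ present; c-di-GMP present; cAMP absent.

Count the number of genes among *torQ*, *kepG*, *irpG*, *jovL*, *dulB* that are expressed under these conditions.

Tagatose is absent, so MibM is active.
Ornithine is present, so HaxF is active.
With repressor MibM bound, *torQ* is not transcribed.
→ *torQ* is OFF.
c-di-GMP is present, so VelD is inactive.
With no repressor bound, *kepG* is transcribed.
→ *kepG* is ON.
Sorbose is present, so ElnK is inactive.
With no repressor bound, *irpG* is transcribed.
→ *irpG* is ON.
cAMP is absent, so KulJ is active.
Co²⁺ is present, so QilL is active.
With repressor KulJ bound, *jovL* is not transcribed.
→ *jovL* is OFF.
Rhamnulose is absent, so JalX is inactive.
Malonate is present, so CilA is inactive.
Required activator CilA is absent, so *dulB* is not transcribed.
→ *dulB* is OFF.
2 of the 5 genes are transcribed.

2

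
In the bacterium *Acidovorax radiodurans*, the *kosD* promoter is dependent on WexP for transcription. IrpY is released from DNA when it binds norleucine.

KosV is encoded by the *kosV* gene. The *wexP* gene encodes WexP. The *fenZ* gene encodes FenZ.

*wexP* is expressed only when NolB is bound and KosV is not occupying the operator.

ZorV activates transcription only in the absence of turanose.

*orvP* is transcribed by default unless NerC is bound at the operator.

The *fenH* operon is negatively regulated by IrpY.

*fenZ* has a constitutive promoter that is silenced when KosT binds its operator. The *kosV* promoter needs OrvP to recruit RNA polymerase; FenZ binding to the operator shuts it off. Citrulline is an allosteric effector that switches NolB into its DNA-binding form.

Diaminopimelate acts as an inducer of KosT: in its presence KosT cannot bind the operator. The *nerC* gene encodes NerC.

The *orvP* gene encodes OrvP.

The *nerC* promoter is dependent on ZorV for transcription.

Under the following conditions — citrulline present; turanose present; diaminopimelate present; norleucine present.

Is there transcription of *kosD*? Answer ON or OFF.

ON

Turanose is present, so ZorV is inactive.
Required activator ZorV is absent, so *nerC* is not transcribed.
So NerC is not produced.
With no repressor bound, *orvP* is transcribed.
So OrvP is produced and active.
Diaminopimelate is present, so KosT is inactive.
With no repressor bound, *fenZ* is transcribed.
So FenZ is produced and active.
With repressor FenZ bound, *kosV* is not transcribed.
So KosV is not produced.
Citrulline is present, so NolB is active.
No repressor is bound and NolB is active, so *wexP* is transcribed.
So WexP is produced and active.
No repressor is bound and WexP is active, so *kosD* is transcribed.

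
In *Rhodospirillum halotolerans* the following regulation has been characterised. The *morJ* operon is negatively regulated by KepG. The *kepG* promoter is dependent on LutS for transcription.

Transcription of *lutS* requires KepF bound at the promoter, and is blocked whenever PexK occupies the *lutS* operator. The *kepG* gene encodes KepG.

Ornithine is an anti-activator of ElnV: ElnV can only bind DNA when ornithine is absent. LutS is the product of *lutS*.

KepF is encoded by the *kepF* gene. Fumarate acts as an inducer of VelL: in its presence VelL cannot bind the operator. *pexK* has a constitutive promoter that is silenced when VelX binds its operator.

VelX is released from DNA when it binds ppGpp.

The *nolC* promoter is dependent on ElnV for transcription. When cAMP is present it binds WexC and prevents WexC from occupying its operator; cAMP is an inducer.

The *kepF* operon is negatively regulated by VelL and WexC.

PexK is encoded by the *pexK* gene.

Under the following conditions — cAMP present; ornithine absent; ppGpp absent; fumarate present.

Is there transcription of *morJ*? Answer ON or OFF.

ppGpp is absent, so VelX is active.
With repressor VelX bound, *pexK* is not transcribed.
So PexK is not produced.
Fumarate is present, so VelL is inactive.
cAMP is present, so WexC is inactive.
With no repressor bound, *kepF* is transcribed.
So KepF is produced and active.
No repressor is bound and KepF is active, so *lutS* is transcribed.
So LutS is produced and active.
No repressor is bound and LutS is active, so *kepG* is transcribed.
So KepG is produced and active.
With repressor KepG bound, *morJ* is not transcribed.

OFF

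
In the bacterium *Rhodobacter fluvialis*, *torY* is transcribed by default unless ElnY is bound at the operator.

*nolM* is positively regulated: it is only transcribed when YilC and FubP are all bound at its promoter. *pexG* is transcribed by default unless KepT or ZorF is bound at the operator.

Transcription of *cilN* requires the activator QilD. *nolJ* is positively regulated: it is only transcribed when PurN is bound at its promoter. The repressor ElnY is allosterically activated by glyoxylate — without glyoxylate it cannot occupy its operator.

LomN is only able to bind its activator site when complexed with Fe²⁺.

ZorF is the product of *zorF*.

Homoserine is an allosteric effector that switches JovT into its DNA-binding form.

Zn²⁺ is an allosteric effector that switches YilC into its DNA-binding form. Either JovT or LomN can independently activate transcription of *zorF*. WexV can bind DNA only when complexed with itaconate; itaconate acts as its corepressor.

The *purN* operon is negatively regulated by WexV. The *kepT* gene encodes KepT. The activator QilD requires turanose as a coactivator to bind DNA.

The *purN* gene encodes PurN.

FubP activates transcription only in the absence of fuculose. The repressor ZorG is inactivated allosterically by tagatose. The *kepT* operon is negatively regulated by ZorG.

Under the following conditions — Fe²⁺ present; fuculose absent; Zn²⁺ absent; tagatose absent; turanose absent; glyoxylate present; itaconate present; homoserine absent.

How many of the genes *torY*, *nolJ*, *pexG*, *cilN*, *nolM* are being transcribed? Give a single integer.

Glyoxylate is present, so ElnY is active.
With repressor ElnY bound, *torY* is not transcribed.
→ *torY* is OFF.
Itaconate is present, so WexV is active.
With repressor WexV bound, *purN* is not transcribed.
So PurN is not produced.
Required activator PurN is absent, so *nolJ* is not transcribed.
→ *nolJ* is OFF.
Tagatose is absent, so ZorG is active.
With repressor ZorG bound, *kepT* is not transcribed.
So KepT is not produced.
Homoserine is absent, so JovT is inactive.
Fe²⁺ is present, so LomN is active.
Activator LomN is present, so *zorF* is transcribed.
So ZorF is produced and active.
With repressor ZorF bound, *pexG* is not transcribed.
→ *pexG* is OFF.
Turanose is absent, so QilD is inactive.
Required activator QilD is absent, so *cilN* is not transcribed.
→ *cilN* is OFF.
Zn²⁺ is absent, so YilC is inactive.
Fuculose is absent, so FubP is active.
Required activator YilC is absent, so *nolM* is not transcribed.
→ *nolM* is OFF.
0 of the 5 genes are transcribed.

0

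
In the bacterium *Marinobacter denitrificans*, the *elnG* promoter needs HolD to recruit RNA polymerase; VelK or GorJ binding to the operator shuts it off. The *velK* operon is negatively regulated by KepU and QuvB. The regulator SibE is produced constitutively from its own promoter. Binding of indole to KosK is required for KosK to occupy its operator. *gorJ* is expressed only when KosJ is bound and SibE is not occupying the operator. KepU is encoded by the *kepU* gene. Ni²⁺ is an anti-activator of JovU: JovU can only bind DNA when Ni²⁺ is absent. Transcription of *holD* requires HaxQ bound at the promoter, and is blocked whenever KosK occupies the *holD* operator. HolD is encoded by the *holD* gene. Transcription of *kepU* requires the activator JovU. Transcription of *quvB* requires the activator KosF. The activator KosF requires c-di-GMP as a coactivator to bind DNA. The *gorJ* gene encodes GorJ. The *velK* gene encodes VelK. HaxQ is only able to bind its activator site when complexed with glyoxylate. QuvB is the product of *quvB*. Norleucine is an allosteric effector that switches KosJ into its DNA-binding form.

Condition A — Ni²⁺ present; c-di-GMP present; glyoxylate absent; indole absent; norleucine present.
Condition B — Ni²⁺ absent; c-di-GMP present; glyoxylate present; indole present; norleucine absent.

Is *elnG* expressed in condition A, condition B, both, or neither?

neither

Condition A:
Ni²⁺ is present, so JovU is inactive.
Required activator JovU is absent, so *kepU* is not transcribed.
So KepU is not produced.
c-di-GMP is present, so KosF is active.
No repressor is bound and KosF is active, so *quvB* is transcribed.
So QuvB is produced and active.
With repressor QuvB bound, *velK* is not transcribed.
So VelK is not produced.
Glyoxylate is absent, so HaxQ is inactive.
Indole is absent, so KosK is inactive.
Required activator HaxQ is absent, so *holD* is not transcribed.
So HolD is not produced.
Norleucine is present, so KosJ is active.
SibE is produced constitutively and is active.
With repressor SibE bound, *gorJ* is not transcribed.
So GorJ is not produced.
Required activator HolD is absent, so *elnG* is not transcribed.
→ *elnG* is OFF in A.
Condition B:
Ni²⁺ is absent, so JovU is active.
No repressor is bound and JovU is active, so *kepU* is transcribed.
So KepU is produced and active.
c-di-GMP is present, so KosF is active.
No repressor is bound and KosF is active, so *quvB* is transcribed.
So QuvB is produced and active.
With repressor KepU bound, *velK* is not transcribed.
So VelK is not produced.
Glyoxylate is present, so HaxQ is active.
Indole is present, so KosK is active.
With repressor KosK bound, *holD* is not transcribed.
So HolD is not produced.
Norleucine is absent, so KosJ is inactive.
SibE is produced constitutively and is active.
With repressor SibE bound, *gorJ* is not transcribed.
So GorJ is not produced.
Required activator HolD is absent, so *elnG* is not transcribed.
→ *elnG* is OFF in B.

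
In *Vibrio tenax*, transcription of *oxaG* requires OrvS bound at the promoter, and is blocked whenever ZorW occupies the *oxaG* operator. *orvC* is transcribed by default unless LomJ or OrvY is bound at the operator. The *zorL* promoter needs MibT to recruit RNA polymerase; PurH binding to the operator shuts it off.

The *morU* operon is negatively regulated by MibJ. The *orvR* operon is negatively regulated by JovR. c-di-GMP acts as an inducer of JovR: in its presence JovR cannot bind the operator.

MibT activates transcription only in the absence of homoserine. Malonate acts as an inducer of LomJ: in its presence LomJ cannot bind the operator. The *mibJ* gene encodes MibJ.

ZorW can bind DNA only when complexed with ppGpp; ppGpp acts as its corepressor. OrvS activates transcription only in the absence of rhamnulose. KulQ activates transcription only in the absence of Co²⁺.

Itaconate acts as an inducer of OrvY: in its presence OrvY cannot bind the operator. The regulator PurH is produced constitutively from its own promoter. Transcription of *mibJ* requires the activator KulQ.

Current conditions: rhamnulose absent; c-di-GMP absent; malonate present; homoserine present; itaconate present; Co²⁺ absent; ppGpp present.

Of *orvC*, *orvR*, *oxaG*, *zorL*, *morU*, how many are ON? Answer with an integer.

Malonate is present, so LomJ is inactive.
Itaconate is present, so OrvY is inactive.
With no repressor bound, *orvC* is transcribed.
→ *orvC* is ON.
c-di-GMP is absent, so JovR is active.
With repressor JovR bound, *orvR* is not transcribed.
→ *orvR* is OFF.
ppGpp is present, so ZorW is active.
Rhamnulose is absent, so OrvS is active.
With repressor ZorW bound, *oxaG* is not transcribed.
→ *oxaG* is OFF.
Homoserine is present, so MibT is inactive.
PurH is produced constitutively and is active.
With repressor PurH bound, *zorL* is not transcribed.
→ *zorL* is OFF.
Co²⁺ is absent, so KulQ is active.
No repressor is bound and KulQ is active, so *mibJ* is transcribed.
So MibJ is produced and active.
With repressor MibJ bound, *morU* is not transcribed.
→ *morU* is OFF.
1 of the 5 genes is transcribed.

1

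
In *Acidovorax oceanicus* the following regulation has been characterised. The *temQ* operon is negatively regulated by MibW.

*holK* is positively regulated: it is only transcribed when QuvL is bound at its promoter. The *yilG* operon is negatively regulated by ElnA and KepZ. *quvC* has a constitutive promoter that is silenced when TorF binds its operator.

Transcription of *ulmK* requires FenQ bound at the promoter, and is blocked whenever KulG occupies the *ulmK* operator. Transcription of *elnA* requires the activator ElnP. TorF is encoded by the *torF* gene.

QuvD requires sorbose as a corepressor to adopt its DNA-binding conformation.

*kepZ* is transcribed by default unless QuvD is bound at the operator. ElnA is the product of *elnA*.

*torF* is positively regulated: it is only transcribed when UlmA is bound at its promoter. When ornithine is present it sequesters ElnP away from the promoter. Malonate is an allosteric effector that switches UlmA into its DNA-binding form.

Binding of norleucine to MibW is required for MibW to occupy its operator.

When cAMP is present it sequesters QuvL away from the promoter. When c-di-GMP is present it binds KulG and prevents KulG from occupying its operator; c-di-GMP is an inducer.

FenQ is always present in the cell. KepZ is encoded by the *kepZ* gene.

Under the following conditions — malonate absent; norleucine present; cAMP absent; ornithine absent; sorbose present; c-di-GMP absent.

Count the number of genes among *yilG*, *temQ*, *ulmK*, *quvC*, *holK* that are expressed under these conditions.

2

Ornithine is absent, so ElnP is active.
No repressor is bound and ElnP is active, so *elnA* is transcribed.
So ElnA is produced and active.
Sorbose is present, so QuvD is active.
With repressor QuvD bound, *kepZ* is not transcribed.
So KepZ is not produced.
With repressor ElnA bound, *yilG* is not transcribed.
→ *yilG* is OFF.
Norleucine is present, so MibW is active.
With repressor MibW bound, *temQ* is not transcribed.
→ *temQ* is OFF.
FenQ is produced constitutively and is active.
c-di-GMP is absent, so KulG is active.
With repressor KulG bound, *ulmK* is not transcribed.
→ *ulmK* is OFF.
Malonate is absent, so UlmA is inactive.
Required activator UlmA is absent, so *torF* is not transcribed.
So TorF is not produced.
With no repressor bound, *quvC* is transcribed.
→ *quvC* is ON.
cAMP is absent, so QuvL is active.
No repressor is bound and QuvL is active, so *holK* is transcribed.
→ *holK* is ON.
2 of the 5 genes are transcribed.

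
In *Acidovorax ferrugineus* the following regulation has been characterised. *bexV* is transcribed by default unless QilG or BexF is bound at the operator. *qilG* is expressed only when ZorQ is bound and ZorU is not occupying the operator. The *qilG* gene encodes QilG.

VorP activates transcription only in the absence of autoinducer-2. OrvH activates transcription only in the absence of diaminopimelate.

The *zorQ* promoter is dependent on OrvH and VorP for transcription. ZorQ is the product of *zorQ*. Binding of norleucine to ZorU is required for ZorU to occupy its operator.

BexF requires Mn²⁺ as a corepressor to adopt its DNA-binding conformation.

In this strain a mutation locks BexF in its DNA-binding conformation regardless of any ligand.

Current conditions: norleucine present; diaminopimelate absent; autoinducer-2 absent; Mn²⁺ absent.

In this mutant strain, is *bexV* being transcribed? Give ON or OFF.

OFF

Diaminopimelate is absent, so OrvH is active.
Autoinducer-2 is absent, so VorP is active.
No repressor is bound and OrvH and VorP are active, so *zorQ* is transcribed.
So ZorQ is produced and active.
Norleucine is present, so ZorU is active.
With repressor ZorU bound, *qilG* is not transcribed.
So QilG is not produced.
BexF is constitutively active in this strain.
With repressor BexF bound, *bexV* is not transcribed.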